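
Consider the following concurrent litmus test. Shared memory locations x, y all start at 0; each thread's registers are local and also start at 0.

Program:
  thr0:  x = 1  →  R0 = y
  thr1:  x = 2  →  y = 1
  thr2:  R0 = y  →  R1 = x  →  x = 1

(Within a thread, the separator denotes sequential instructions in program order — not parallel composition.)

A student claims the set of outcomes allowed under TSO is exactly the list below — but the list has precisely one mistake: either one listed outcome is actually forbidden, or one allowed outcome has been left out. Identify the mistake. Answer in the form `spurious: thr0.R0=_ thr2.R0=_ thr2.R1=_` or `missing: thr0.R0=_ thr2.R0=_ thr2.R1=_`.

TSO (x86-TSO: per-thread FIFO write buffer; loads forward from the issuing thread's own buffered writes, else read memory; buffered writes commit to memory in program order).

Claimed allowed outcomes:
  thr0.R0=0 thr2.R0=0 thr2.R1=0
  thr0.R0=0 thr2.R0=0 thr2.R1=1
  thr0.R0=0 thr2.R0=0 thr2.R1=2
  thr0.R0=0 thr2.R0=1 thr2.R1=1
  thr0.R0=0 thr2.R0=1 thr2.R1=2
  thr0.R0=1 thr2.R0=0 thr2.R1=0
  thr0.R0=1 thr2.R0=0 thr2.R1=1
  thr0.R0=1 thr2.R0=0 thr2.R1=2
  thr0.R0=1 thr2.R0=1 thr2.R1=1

missing: thr0.R0=1 thr2.R0=1 thr2.R1=2

outcome vector order: (thr0.R0,thr2.R0,thr2.R1)
TSO (10): 000, 001, 002, 011, 012, 100, 101, 102, 111, 112
TSO∖claimed = {112}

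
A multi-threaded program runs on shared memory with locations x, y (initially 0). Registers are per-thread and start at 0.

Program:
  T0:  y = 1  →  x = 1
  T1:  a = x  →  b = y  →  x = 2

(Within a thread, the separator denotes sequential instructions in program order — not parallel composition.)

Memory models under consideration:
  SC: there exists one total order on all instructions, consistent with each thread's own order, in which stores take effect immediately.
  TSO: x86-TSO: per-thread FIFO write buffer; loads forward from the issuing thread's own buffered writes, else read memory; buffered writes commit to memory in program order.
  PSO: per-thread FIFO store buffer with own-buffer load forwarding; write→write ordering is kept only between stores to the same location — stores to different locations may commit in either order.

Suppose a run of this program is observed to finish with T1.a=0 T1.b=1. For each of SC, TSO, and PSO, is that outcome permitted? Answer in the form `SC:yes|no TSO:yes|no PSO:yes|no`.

outcome vector order: (T1.a,T1.b)
[SC] allowed = {<0 0> <0 1> <1 1>}
[TSO] allowed = {<0 0> <0 1> <1 1>}
[PSO] allowed = {<0 0> <0 1> <1 0> <1 1>}
target <0 1> ∈ {SC,TSO,PSO}

SC:yes TSO:yes PSO:yes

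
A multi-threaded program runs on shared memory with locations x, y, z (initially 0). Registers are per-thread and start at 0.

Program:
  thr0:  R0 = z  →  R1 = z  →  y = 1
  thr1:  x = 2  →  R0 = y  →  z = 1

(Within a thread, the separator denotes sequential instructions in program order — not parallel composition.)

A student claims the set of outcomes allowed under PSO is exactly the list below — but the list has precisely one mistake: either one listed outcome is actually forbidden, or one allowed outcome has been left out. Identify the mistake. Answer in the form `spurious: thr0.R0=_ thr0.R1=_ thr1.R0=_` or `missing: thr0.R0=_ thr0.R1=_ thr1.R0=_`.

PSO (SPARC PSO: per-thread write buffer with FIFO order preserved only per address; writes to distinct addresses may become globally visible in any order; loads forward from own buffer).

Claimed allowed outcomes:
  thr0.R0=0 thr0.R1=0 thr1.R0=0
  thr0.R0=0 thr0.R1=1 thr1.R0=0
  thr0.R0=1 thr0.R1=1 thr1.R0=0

missing: thr0.R0=0 thr0.R1=0 thr1.R0=1

outcome vector order: (thr0.R0,thr0.R1,thr1.R0)
[PSO] allowed = {0/0/0; 0/0/1; 0/1/0; 1/1/0}
PSO∖claimed = {0/0/1}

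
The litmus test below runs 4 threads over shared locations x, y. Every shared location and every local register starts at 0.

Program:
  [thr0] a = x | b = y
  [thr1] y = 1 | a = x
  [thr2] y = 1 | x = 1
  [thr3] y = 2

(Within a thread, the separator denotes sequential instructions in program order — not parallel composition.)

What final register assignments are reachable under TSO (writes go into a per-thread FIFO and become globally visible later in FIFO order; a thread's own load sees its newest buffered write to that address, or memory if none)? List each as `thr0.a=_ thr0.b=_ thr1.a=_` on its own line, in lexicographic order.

thr0.a=0 thr0.b=0 thr1.a=0
thr0.a=0 thr0.b=0 thr1.a=1
thr0.a=0 thr0.b=1 thr1.a=0
thr0.a=0 thr0.b=1 thr1.a=1
thr0.a=0 thr0.b=2 thr1.a=0
thr0.a=0 thr0.b=2 thr1.a=1
thr0.a=1 thr0.b=1 thr1.a=0
thr0.a=1 thr0.b=1 thr1.a=1
thr0.a=1 thr0.b=2 thr1.a=0
thr0.a=1 thr0.b=2 thr1.a=1

outcome vector order: (thr0.a,thr0.b,thr1.a)
|TSO outcomes| = 10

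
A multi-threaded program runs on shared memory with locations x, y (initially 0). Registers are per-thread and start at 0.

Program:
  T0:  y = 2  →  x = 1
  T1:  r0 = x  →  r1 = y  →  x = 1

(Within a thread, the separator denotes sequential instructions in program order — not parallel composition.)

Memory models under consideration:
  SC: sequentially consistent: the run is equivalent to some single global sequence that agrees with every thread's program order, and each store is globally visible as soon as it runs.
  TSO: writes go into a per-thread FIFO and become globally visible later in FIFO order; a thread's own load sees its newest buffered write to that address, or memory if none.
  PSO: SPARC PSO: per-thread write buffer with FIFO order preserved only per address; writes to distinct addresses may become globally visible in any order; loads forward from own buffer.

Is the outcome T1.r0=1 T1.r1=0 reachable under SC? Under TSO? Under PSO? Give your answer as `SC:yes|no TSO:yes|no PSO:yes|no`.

SC:no TSO:no PSO:yes

outcome vector order: (T1.r0,T1.r1)
SC: 3 outcomes — {<0 0>, <0 2>, <1 2>}
TSO: 3 outcomes — {<0 0>, <0 2>, <1 2>}
PSO: 4 outcomes — {<0 0>, <0 2>, <1 0>, <1 2>}
target <1 0> ∈ {PSO}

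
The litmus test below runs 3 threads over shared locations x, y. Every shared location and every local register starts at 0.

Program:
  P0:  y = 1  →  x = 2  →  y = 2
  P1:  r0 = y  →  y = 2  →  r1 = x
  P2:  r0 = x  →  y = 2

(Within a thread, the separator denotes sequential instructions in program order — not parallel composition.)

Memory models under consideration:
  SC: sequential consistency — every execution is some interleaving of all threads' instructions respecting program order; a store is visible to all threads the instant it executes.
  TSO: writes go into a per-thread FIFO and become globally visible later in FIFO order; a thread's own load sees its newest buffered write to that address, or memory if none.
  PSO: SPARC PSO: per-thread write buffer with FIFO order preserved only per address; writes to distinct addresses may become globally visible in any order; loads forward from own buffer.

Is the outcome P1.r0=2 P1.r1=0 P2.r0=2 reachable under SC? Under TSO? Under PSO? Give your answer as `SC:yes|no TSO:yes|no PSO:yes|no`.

SC:no TSO:no PSO:yes

outcome vector order: (P1.r0,P1.r1,P2.r0)
SC: 11 outcomes — {000 002 020 022 100 102 120 122 200 220 222}
TSO: 11 outcomes — {000 002 020 022 100 102 120 122 200 220 222}
PSO: 12 outcomes — {000 002 020 022 100 102 120 122 200 202 220 222}
target 202 ∈ {PSO}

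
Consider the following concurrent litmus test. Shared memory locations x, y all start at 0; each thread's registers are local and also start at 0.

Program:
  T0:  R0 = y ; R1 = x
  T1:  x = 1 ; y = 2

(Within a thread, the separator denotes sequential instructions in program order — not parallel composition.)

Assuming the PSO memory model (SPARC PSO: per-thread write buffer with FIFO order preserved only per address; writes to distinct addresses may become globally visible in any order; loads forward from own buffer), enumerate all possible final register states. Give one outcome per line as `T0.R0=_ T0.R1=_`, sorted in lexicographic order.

T0.R0=0 T0.R1=0
T0.R0=0 T0.R1=1
T0.R0=2 T0.R1=0
T0.R0=2 T0.R1=1

outcome vector order: (T0.R0,T0.R1)
|PSO outcomes| = 4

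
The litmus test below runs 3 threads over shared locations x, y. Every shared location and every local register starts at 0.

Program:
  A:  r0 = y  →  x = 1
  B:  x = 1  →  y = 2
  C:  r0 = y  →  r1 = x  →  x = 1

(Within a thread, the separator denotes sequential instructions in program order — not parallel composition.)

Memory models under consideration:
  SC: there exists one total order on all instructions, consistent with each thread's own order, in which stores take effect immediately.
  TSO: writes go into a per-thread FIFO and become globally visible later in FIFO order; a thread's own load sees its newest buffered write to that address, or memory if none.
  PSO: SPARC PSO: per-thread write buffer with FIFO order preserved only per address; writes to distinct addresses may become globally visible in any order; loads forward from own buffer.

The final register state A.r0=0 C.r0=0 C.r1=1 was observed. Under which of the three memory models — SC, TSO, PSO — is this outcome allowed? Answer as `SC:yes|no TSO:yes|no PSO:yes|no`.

SC:yes TSO:yes PSO:yes

outcome vector order: (A.r0,C.r0,C.r1)
[SC] allowed = {<0 0 0>; <0 0 1>; <0 2 1>; <2 0 0>; <2 0 1>; <2 2 1>}
[TSO] allowed = {<0 0 0>; <0 0 1>; <0 2 1>; <2 0 0>; <2 0 1>; <2 2 1>}
[PSO] allowed = {<0 0 0>; <0 0 1>; <0 2 0>; <0 2 1>; <2 0 0>; <2 0 1>; <2 2 0>; <2 2 1>}
target <0 0 1> ∈ {SC,TSO,PSO}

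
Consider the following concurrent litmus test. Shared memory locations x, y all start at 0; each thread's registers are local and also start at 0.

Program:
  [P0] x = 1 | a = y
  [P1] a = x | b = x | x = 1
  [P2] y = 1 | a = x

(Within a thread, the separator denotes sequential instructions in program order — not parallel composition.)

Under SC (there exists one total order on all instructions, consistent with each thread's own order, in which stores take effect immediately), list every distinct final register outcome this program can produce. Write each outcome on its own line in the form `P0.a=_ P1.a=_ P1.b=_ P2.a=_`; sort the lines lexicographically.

P0.a=0 P1.a=0 P1.b=0 P2.a=1
P0.a=0 P1.a=0 P1.b=1 P2.a=1
P0.a=0 P1.a=1 P1.b=1 P2.a=1
P0.a=1 P1.a=0 P1.b=0 P2.a=0
P0.a=1 P1.a=0 P1.b=0 P2.a=1
P0.a=1 P1.a=0 P1.b=1 P2.a=0
P0.a=1 P1.a=0 P1.b=1 P2.a=1
P0.a=1 P1.a=1 P1.b=1 P2.a=0
P0.a=1 P1.a=1 P1.b=1 P2.a=1

outcome vector order: (P0.a,P1.a,P1.b,P2.a)
|SC outcomes| = 9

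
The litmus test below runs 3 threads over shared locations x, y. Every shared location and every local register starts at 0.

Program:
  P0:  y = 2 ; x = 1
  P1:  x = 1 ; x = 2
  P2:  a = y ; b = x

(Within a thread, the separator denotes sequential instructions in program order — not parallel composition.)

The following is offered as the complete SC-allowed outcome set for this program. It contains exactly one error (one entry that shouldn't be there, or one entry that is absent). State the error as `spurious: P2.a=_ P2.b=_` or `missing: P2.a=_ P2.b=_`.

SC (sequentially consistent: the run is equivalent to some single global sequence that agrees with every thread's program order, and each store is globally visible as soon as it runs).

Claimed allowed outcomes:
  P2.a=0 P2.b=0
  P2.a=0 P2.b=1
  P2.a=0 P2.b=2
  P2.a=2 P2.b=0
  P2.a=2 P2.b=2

outcome vector order: (P2.a,P2.b)
under SC → 0/0 0/1 0/2 2/0 2/1 2/2
SC∖claimed = {2/1}

missing: P2.a=2 P2.b=1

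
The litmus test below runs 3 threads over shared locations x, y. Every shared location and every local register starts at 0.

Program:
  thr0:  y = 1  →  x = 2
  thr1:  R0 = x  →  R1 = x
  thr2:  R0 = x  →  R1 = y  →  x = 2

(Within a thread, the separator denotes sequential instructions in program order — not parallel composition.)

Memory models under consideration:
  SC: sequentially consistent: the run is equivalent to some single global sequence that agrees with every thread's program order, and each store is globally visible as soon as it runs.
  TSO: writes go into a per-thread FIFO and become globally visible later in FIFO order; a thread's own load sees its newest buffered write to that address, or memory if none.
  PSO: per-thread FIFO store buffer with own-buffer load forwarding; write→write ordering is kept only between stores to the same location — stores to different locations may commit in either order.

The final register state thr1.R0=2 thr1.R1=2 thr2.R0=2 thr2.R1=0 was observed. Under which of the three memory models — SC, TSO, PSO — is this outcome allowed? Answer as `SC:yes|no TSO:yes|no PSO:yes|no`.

SC:no TSO:no PSO:yes

outcome vector order: (thr1.R0,thr1.R1,thr2.R0,thr2.R1)
SC: 9 outcomes — {(0,0,0,0) (0,0,0,1) (0,0,2,1) (0,2,0,0) (0,2,0,1) (0,2,2,1) (2,2,0,0) (2,2,0,1) (2,2,2,1)}
TSO: 9 outcomes — {(0,0,0,0) (0,0,0,1) (0,0,2,1) (0,2,0,0) (0,2,0,1) (0,2,2,1) (2,2,0,0) (2,2,0,1) (2,2,2,1)}
PSO: 12 outcomes — {(0,0,0,0) (0,0,0,1) (0,0,2,0) (0,0,2,1) (0,2,0,0) (0,2,0,1) (0,2,2,0) (0,2,2,1) (2,2,0,0) (2,2,0,1) (2,2,2,0) (2,2,2,1)}
target (2,2,2,0) ∈ {PSO}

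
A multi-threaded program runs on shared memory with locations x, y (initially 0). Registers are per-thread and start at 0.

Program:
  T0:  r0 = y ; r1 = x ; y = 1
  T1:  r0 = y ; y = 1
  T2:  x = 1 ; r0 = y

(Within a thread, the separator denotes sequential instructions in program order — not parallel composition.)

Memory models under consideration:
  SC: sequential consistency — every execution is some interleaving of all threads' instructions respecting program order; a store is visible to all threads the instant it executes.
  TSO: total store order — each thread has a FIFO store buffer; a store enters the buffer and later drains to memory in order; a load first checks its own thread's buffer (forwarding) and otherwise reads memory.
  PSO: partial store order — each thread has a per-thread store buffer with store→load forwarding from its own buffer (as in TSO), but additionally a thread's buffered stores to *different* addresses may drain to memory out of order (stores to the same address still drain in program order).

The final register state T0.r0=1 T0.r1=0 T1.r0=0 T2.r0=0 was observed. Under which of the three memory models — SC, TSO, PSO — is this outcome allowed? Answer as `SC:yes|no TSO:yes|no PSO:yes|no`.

SC:no TSO:yes PSO:yes

outcome vector order: (T0.r0,T0.r1,T1.r0,T2.r0)
SC: 11 outcomes — {0000, 0001, 0010, 0011, 0100, 0101, 0110, 0111, 1001, 1100, 1101}
TSO: 12 outcomes — {0000, 0001, 0010, 0011, 0100, 0101, 0110, 0111, 1000, 1001, 1100, 1101}
PSO: 12 outcomes — {0000, 0001, 0010, 0011, 0100, 0101, 0110, 0111, 1000, 1001, 1100, 1101}
target 1000 ∈ {TSO,PSO}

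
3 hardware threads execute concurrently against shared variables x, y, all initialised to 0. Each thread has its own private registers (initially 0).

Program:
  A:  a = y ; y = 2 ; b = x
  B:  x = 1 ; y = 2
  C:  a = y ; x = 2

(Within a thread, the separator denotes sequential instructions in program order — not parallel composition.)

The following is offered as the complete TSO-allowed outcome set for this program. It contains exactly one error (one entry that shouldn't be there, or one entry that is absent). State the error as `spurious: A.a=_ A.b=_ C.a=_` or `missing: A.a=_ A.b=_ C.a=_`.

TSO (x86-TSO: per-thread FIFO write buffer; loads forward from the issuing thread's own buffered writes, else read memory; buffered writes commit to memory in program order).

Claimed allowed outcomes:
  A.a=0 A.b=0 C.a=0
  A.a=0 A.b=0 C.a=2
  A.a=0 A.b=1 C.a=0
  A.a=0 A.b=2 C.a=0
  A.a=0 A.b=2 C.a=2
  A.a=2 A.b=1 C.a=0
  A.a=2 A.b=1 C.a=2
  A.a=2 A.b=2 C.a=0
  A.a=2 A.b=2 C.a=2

missing: A.a=0 A.b=1 C.a=2

outcome vector order: (A.a,A.b,C.a)
[TSO] allowed = {000; 002; 010; 012; 020; 022; 210; 212; 220; 222}
TSO∖claimed = {012}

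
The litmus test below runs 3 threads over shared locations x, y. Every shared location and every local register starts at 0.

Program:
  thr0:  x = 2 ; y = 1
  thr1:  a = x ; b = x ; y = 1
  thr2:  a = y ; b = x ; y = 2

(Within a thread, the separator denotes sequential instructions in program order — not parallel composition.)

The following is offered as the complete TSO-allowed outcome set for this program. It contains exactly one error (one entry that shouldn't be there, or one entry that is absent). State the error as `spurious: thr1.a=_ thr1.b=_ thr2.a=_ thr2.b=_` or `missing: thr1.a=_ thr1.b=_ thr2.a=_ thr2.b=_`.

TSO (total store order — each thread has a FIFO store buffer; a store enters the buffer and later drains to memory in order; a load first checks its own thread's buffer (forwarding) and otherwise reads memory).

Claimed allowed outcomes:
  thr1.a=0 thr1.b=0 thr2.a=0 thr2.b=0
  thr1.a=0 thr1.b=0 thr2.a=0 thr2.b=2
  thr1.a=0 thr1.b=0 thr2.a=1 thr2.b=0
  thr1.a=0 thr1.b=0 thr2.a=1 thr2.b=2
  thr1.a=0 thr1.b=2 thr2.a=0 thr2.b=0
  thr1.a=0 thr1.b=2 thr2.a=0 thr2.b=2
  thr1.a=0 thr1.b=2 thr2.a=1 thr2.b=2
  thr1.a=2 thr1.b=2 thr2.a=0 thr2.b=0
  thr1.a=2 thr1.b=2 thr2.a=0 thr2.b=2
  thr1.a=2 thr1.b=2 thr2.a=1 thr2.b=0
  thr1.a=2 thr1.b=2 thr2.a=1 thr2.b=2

spurious: thr1.a=2 thr1.b=2 thr2.a=1 thr2.b=0

outcome vector order: (thr1.a,thr1.b,thr2.a,thr2.b)
under TSO → <0 0 0 0>; <0 0 0 2>; <0 0 1 0>; <0 0 1 2>; <0 2 0 0>; <0 2 0 2>; <0 2 1 2>; <2 2 0 0>; <2 2 0 2>; <2 2 1 2>
claimed∖TSO = {<2 2 1 0>}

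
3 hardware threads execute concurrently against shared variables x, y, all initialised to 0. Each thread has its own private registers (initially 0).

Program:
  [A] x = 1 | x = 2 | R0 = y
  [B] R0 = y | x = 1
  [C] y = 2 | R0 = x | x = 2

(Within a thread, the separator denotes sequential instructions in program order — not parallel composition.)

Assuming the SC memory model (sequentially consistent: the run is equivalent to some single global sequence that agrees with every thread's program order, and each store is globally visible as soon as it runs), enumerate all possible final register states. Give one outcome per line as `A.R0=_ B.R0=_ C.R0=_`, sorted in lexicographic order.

A.R0=0 B.R0=0 C.R0=1
A.R0=0 B.R0=0 C.R0=2
A.R0=0 B.R0=2 C.R0=1
A.R0=0 B.R0=2 C.R0=2
A.R0=2 B.R0=0 C.R0=0
A.R0=2 B.R0=0 C.R0=1
A.R0=2 B.R0=0 C.R0=2
A.R0=2 B.R0=2 C.R0=0
A.R0=2 B.R0=2 C.R0=1
A.R0=2 B.R0=2 C.R0=2

outcome vector order: (A.R0,B.R0,C.R0)
|SC outcomes| = 10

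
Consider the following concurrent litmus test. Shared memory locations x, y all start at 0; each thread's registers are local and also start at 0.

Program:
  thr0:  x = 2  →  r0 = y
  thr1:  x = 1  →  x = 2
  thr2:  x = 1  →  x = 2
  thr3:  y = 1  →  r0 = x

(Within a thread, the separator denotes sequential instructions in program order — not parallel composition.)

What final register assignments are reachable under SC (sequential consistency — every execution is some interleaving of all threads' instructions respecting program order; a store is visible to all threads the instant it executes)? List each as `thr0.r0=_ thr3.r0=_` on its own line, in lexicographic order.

thr0.r0=0 thr3.r0=1
thr0.r0=0 thr3.r0=2
thr0.r0=1 thr3.r0=0
thr0.r0=1 thr3.r0=1
thr0.r0=1 thr3.r0=2

outcome vector order: (thr0.r0,thr3.r0)
|SC outcomes| = 5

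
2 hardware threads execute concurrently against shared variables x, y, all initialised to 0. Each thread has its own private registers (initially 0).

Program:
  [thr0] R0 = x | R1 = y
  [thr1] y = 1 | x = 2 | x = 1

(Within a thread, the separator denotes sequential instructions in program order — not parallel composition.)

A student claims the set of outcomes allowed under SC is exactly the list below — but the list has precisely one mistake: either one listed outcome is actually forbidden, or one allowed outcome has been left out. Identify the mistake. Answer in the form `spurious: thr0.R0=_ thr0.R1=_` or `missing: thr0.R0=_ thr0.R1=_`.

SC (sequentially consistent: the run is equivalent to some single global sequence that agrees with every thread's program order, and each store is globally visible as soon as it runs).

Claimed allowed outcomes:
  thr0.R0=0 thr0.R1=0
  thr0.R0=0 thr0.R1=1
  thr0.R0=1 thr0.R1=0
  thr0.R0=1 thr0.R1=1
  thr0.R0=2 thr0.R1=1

spurious: thr0.R0=1 thr0.R1=0

outcome vector order: (thr0.R0,thr0.R1)
SC: 4 outcomes — {00 01 11 21}
claimed∖SC = {10}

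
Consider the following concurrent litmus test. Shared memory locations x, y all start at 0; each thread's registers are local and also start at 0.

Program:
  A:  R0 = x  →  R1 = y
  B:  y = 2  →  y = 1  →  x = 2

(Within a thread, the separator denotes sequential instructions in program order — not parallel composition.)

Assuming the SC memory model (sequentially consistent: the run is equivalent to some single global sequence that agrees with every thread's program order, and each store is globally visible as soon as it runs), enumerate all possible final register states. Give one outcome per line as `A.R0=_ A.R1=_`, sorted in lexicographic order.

outcome vector order: (A.R0,A.R1)
|SC outcomes| = 4

A.R0=0 A.R1=0
A.R0=0 A.R1=1
A.R0=0 A.R1=2
A.R0=2 A.R1=1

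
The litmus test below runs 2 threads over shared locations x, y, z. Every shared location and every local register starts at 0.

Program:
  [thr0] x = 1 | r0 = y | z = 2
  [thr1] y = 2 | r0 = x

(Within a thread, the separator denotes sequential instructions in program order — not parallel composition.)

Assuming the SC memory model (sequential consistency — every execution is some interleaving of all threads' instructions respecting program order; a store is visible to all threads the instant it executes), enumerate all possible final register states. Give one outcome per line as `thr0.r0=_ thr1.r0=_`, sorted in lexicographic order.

thr0.r0=0 thr1.r0=1
thr0.r0=2 thr1.r0=0
thr0.r0=2 thr1.r0=1

outcome vector order: (thr0.r0,thr1.r0)
|SC outcomes| = 3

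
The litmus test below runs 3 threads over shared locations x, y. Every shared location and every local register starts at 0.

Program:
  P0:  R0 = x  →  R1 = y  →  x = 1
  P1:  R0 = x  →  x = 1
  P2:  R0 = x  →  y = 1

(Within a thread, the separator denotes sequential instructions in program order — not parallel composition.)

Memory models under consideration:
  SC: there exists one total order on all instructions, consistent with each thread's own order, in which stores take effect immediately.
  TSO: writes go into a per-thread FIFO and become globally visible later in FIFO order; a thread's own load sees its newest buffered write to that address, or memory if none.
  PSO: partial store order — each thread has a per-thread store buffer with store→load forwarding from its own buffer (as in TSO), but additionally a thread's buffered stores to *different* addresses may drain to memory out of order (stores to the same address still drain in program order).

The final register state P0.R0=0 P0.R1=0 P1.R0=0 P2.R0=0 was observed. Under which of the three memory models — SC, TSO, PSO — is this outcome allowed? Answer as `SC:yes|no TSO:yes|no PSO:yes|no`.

SC:yes TSO:yes PSO:yes

outcome vector order: (P0.R0,P0.R1,P1.R0,P2.R0)
SC: 11 outcomes — {0/0/0/0 0/0/0/1 0/0/1/0 0/0/1/1 0/1/0/0 0/1/0/1 0/1/1/0 1/0/0/0 1/0/0/1 1/1/0/0 1/1/0/1}
TSO: 11 outcomes — {0/0/0/0 0/0/0/1 0/0/1/0 0/0/1/1 0/1/0/0 0/1/0/1 0/1/1/0 1/0/0/0 1/0/0/1 1/1/0/0 1/1/0/1}
PSO: 11 outcomes — {0/0/0/0 0/0/0/1 0/0/1/0 0/0/1/1 0/1/0/0 0/1/0/1 0/1/1/0 1/0/0/0 1/0/0/1 1/1/0/0 1/1/0/1}
target 0/0/0/0 ∈ {SC,TSO,PSO}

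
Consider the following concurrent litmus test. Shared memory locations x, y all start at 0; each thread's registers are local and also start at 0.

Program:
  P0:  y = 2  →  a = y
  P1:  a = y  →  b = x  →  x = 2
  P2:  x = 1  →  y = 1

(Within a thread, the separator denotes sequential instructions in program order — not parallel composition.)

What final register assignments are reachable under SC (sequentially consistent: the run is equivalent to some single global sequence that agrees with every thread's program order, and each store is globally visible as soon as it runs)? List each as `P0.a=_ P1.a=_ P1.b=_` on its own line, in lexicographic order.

outcome vector order: (P0.a,P1.a,P1.b)
|SC outcomes| = 10

P0.a=1 P1.a=0 P1.b=0
P0.a=1 P1.a=0 P1.b=1
P0.a=1 P1.a=1 P1.b=1
P0.a=1 P1.a=2 P1.b=0
P0.a=1 P1.a=2 P1.b=1
P0.a=2 P1.a=0 P1.b=0
P0.a=2 P1.a=0 P1.b=1
P0.a=2 P1.a=1 P1.b=1
P0.a=2 P1.a=2 P1.b=0
P0.a=2 P1.a=2 P1.b=1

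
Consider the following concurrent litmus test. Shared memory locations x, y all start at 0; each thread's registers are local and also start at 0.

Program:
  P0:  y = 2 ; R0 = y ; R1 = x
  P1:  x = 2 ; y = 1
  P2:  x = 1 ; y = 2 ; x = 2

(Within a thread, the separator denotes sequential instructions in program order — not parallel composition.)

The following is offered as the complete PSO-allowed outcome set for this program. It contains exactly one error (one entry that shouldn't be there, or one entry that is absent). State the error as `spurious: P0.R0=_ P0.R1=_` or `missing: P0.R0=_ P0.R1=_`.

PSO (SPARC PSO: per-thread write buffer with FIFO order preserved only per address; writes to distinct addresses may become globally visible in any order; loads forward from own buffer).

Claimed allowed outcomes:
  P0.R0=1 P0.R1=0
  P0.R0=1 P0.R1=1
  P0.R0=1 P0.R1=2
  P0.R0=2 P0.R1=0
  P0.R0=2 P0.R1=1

outcome vector order: (P0.R0,P0.R1)
[PSO] allowed = {<1 0> <1 1> <1 2> <2 0> <2 1> <2 2>}
PSO∖claimed = {<2 2>}

missing: P0.R0=2 P0.R1=2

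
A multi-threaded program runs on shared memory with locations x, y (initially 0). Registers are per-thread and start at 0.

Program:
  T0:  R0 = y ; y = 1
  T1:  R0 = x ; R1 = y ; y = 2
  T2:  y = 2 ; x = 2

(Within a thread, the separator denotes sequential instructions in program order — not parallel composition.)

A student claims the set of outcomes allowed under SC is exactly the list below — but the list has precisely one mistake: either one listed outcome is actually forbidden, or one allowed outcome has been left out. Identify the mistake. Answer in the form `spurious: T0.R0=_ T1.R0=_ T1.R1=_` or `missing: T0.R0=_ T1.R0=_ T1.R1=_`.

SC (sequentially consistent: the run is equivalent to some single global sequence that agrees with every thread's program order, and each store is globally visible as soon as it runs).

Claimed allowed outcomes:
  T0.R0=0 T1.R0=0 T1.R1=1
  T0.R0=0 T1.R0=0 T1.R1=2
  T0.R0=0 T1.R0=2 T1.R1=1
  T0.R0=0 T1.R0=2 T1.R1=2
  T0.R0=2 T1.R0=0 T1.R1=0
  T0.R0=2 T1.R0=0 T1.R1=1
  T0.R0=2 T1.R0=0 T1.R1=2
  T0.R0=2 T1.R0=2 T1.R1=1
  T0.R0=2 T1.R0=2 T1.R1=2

outcome vector order: (T0.R0,T1.R0,T1.R1)
under SC → (0,0,0), (0,0,1), (0,0,2), (0,2,1), (0,2,2), (2,0,0), (2,0,1), (2,0,2), (2,2,1), (2,2,2)
SC∖claimed = {(0,0,0)}

missing: T0.R0=0 T1.R0=0 T1.R1=0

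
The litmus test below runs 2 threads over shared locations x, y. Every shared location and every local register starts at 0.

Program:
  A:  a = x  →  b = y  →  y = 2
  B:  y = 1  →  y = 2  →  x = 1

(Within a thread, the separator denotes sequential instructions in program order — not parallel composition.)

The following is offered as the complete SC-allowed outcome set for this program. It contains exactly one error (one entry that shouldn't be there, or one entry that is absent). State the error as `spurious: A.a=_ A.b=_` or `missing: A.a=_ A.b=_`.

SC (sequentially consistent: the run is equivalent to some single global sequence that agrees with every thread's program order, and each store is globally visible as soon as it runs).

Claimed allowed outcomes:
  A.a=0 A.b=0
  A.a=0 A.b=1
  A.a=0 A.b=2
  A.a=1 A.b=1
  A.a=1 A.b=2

spurious: A.a=1 A.b=1

outcome vector order: (A.a,A.b)
under SC → 00 01 02 12
claimed∖SC = {11}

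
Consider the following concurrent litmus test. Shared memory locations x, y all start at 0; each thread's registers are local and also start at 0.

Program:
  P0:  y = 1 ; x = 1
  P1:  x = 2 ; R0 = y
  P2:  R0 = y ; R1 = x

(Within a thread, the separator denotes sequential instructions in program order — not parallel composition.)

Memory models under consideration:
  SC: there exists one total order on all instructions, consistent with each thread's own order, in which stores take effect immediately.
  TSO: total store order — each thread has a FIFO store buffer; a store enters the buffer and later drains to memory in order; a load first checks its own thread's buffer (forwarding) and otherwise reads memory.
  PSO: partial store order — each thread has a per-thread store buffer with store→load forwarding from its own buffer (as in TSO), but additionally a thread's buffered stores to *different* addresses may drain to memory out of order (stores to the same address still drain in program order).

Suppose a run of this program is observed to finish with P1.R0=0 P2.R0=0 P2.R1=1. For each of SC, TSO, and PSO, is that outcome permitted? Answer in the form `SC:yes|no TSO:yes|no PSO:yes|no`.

outcome vector order: (P1.R0,P2.R0,P2.R1)
[SC] allowed = {000, 001, 002, 011, 012, 100, 101, 102, 110, 111, 112}
[TSO] allowed = {000, 001, 002, 010, 011, 012, 100, 101, 102, 110, 111, 112}
[PSO] allowed = {000, 001, 002, 010, 011, 012, 100, 101, 102, 110, 111, 112}
target 001 ∈ {SC,TSO,PSO}

SC:yes TSO:yes PSO:yes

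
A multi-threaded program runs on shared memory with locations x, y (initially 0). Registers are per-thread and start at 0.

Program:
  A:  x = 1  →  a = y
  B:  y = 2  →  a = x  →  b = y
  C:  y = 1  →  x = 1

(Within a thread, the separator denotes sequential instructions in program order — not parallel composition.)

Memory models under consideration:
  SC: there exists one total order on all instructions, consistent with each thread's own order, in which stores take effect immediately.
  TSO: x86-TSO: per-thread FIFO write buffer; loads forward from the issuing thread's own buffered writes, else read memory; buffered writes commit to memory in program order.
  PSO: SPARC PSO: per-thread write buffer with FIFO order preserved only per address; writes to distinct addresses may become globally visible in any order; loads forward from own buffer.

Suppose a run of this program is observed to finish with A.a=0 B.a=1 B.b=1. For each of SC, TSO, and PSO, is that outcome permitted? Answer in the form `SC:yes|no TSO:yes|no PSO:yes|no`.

SC:yes TSO:yes PSO:yes

outcome vector order: (A.a,B.a,B.b)
SC (10): 011; 012; 101; 102; 111; 112; 201; 202; 211; 212
TSO (12): 001; 002; 011; 012; 101; 102; 111; 112; 201; 202; 211; 212
PSO (12): 001; 002; 011; 012; 101; 102; 111; 112; 201; 202; 211; 212
target 011 ∈ {SC,TSO,PSO}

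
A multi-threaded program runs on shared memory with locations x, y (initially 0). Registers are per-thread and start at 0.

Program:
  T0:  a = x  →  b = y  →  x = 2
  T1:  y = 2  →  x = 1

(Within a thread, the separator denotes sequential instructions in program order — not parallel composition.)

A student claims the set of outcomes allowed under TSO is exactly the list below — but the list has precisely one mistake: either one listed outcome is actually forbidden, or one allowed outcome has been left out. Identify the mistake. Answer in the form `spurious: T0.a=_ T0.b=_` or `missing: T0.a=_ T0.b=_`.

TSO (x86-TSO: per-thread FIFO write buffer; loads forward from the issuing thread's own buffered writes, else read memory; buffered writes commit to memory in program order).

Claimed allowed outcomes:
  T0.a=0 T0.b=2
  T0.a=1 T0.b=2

outcome vector order: (T0.a,T0.b)
[TSO] allowed = {0/0 0/2 1/2}
TSO∖claimed = {0/0}

missing: T0.a=0 T0.b=0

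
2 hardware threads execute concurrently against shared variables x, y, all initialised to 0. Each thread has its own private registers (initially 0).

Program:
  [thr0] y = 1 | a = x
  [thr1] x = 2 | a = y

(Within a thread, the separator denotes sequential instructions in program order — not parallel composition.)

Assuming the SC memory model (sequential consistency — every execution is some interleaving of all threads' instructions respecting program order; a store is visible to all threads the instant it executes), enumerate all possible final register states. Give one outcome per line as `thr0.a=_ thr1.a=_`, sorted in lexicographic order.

thr0.a=0 thr1.a=1
thr0.a=2 thr1.a=0
thr0.a=2 thr1.a=1

outcome vector order: (thr0.a,thr1.a)
|SC outcomes| = 3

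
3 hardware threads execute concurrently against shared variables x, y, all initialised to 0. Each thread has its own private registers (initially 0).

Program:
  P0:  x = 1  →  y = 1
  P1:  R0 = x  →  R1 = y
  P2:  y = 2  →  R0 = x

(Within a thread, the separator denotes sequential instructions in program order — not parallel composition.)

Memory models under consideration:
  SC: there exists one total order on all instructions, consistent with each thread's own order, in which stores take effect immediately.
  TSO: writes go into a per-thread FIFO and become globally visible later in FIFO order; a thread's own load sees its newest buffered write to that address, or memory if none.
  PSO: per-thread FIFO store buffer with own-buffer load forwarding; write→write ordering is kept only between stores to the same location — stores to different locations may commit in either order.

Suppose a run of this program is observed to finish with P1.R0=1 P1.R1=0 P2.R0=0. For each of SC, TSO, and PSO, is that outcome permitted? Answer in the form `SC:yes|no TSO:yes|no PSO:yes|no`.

outcome vector order: (P1.R0,P1.R1,P2.R0)
SC (11): 000 001 010 011 020 021 101 110 111 120 121
TSO (12): 000 001 010 011 020 021 100 101 110 111 120 121
PSO (12): 000 001 010 011 020 021 100 101 110 111 120 121
target 100 ∈ {TSO,PSO}

SC:no TSO:yes PSO:yes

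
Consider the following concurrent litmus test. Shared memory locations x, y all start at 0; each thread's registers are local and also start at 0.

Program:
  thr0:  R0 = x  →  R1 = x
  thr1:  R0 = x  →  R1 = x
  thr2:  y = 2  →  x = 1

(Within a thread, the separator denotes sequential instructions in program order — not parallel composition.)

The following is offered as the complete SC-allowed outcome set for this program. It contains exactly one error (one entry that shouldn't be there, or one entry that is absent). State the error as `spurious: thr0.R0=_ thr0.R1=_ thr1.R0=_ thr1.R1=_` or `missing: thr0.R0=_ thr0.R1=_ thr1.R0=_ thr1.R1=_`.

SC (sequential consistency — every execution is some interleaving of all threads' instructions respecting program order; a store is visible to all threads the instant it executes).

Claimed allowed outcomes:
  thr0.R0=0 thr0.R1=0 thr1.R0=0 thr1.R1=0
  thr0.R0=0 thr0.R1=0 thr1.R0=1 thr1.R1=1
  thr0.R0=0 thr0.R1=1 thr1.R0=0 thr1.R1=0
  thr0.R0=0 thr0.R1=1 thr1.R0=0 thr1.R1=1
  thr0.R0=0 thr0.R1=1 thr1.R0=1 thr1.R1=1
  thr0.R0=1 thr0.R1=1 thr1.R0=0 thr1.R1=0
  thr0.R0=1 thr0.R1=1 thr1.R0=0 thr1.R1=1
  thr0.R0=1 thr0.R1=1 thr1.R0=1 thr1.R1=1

missing: thr0.R0=0 thr0.R1=0 thr1.R0=0 thr1.R1=1

outcome vector order: (thr0.R0,thr0.R1,thr1.R0,thr1.R1)
under SC → 0000 0001 0011 0100 0101 0111 1100 1101 1111
SC∖claimed = {0001}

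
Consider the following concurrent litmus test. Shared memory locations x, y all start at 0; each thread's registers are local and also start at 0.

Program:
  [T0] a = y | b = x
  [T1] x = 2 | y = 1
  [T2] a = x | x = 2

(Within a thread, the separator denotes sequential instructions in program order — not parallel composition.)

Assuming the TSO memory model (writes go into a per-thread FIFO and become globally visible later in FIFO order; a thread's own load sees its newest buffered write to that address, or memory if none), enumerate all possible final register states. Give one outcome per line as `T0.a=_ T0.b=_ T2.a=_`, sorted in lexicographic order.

T0.a=0 T0.b=0 T2.a=0
T0.a=0 T0.b=0 T2.a=2
T0.a=0 T0.b=2 T2.a=0
T0.a=0 T0.b=2 T2.a=2
T0.a=1 T0.b=2 T2.a=0
T0.a=1 T0.b=2 T2.a=2

outcome vector order: (T0.a,T0.b,T2.a)
|TSO outcomes| = 6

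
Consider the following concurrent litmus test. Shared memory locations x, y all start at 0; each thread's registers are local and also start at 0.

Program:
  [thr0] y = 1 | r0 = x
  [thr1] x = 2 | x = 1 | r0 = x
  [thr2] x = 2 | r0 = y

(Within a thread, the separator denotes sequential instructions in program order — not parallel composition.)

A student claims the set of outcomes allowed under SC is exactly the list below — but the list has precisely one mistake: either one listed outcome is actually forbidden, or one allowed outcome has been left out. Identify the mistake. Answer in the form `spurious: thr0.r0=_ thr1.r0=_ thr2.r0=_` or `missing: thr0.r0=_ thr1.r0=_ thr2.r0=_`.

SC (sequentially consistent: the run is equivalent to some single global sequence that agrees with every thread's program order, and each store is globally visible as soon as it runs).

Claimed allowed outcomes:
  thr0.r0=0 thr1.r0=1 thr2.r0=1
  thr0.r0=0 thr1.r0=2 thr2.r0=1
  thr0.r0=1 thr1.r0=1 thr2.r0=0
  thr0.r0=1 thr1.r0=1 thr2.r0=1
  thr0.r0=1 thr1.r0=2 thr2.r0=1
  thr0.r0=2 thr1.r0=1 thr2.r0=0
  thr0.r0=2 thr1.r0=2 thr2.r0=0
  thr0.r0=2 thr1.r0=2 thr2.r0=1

missing: thr0.r0=2 thr1.r0=1 thr2.r0=1

outcome vector order: (thr0.r0,thr1.r0,thr2.r0)
under SC → 011, 021, 110, 111, 121, 210, 211, 220, 221
SC∖claimed = {211}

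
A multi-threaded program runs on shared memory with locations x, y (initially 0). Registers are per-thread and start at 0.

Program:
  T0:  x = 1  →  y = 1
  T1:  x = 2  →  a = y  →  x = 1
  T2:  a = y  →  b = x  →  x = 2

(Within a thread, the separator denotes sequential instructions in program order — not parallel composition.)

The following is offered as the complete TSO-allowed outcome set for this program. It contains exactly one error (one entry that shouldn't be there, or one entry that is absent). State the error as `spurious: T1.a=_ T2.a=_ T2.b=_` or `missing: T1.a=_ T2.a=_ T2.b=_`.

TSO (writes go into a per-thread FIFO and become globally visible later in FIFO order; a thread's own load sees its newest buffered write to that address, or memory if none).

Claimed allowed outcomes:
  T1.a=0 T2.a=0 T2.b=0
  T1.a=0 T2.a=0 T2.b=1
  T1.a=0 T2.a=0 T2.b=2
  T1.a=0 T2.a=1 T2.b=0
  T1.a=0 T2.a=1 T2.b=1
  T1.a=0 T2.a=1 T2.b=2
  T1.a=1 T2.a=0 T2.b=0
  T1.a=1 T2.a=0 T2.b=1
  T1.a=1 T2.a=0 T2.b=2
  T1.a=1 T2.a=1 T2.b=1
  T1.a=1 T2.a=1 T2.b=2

spurious: T1.a=0 T2.a=1 T2.b=0

outcome vector order: (T1.a,T2.a,T2.b)
TSO (10): 000; 001; 002; 011; 012; 100; 101; 102; 111; 112
claimed∖TSO = {010}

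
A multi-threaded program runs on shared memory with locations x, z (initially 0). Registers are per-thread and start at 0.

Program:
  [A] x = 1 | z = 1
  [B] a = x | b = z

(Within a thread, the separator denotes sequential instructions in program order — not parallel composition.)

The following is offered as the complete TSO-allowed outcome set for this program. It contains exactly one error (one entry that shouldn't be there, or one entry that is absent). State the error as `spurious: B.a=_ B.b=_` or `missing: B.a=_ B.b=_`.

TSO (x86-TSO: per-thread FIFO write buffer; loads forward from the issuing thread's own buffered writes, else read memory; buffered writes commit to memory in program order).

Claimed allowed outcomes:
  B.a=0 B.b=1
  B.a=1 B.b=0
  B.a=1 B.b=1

missing: B.a=0 B.b=0

outcome vector order: (B.a,B.b)
under TSO → 0/0; 0/1; 1/0; 1/1
TSO∖claimed = {0/0}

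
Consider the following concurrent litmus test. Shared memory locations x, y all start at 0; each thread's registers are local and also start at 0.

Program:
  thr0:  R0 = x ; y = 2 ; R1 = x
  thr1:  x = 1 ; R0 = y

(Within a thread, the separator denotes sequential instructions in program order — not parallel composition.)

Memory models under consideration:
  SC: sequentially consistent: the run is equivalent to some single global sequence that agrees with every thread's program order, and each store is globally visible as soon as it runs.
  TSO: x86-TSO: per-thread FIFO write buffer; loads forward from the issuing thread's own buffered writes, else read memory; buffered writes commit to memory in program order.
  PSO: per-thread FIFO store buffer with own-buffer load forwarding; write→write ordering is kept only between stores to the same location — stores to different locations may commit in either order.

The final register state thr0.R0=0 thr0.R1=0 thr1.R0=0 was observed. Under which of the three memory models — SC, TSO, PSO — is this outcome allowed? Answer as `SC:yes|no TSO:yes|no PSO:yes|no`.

outcome vector order: (thr0.R0,thr0.R1,thr1.R0)
SC (5): (0,0,2); (0,1,0); (0,1,2); (1,1,0); (1,1,2)
TSO (6): (0,0,0); (0,0,2); (0,1,0); (0,1,2); (1,1,0); (1,1,2)
PSO (6): (0,0,0); (0,0,2); (0,1,0); (0,1,2); (1,1,0); (1,1,2)
target (0,0,0) ∈ {TSO,PSO}

SC:no TSO:yes PSO:yes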